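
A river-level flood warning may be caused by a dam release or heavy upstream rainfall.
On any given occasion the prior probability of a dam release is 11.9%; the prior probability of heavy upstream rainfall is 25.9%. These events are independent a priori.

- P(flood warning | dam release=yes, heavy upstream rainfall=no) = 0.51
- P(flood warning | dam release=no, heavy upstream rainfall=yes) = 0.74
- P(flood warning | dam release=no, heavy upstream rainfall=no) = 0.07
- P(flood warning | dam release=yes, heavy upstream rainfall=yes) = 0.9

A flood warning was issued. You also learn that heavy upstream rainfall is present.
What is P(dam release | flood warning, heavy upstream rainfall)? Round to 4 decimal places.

P(dam release | flood warning, heavy upstream rainfall) ≈ 0.1411

Sum P(flood warning|·) weighted by the priors over both values of dam release:
  P(flood warning | heavy upstream rainfall) = 0.74*0.881 + 0.9*0.119
        = 0.651940 + 0.107100 = 0.759040
Configurations with dam release contribute 0.107100, so
  P(dam release | flood warning, heavy upstream rainfall) = 0.107100 / 0.759040 ≈ 0.1411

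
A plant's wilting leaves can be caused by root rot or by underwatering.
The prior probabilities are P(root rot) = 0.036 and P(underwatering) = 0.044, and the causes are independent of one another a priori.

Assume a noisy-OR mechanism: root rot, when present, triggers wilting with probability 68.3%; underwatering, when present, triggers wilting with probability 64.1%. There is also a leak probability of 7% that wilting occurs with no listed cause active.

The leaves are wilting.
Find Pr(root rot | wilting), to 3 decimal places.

Under noisy-OR, P(wilting | causes) = 1 − (1−0.07)·∏(1−qᵢ) over the active causes.
By total probability over the 4 (root rot, underwatering) configurations:
  P(wilting) = 0.07·0.964·0.956 + 0.66613·0.964·0.044 + 0.70519·0.036·0.956 + 0.894163·0.036·0.044
        = 0.064511 + 0.028255 + 0.024270 + 0.001416 = 0.118452
Configurations with root rot contribute 0.025686, so
  P(root rot | wilting) = 0.025686 / 0.118452 ≈ 0.217

Pr(root rot | wilting) ≈ 0.217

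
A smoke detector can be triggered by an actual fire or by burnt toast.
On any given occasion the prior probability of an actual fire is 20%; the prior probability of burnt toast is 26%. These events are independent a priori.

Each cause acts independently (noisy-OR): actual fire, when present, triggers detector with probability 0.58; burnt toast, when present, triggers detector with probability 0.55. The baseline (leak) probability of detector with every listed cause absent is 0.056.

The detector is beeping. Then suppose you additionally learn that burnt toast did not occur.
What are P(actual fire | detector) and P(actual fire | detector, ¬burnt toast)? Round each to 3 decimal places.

P(actual fire | detector) ≈ 0.464; P(actual fire | detector, ¬burnt toast) ≈ 0.729

Under noisy-OR, P(detector | causes) = 1 − (1−0.056)·∏(1−qᵢ) over the active causes.
Sum P(detector|·) weighted by the priors over the 4 (actual fire, burnt toast) configurations:
  P(detector) = 0.056·0.8·0.74 + 0.5752·0.8·0.26 + 0.60352·0.2·0.74 + 0.821584·0.2·0.26
        = 0.033152 + 0.119642 + 0.089321 + 0.042722 = 0.284837
Keeping only the actual fire-present terms gives 0.132043, so
  P(actual fire | detector) = 0.132043 / 0.284837 ≈ 0.464

Now also conditioning on burnt toast≠true:
Weight on actual fire=true, given the evidence: 0.60352*0.2 = 0.120704
Denominator P(detector | ¬burnt toast): 0.056*0.8 + 0.60352*0.2 = 0.165504
Posterior = 0.120704 / 0.165504 ≈ 0.729
With burnt toast excluded, actual fire must carry more of the explanatory weight for the detector.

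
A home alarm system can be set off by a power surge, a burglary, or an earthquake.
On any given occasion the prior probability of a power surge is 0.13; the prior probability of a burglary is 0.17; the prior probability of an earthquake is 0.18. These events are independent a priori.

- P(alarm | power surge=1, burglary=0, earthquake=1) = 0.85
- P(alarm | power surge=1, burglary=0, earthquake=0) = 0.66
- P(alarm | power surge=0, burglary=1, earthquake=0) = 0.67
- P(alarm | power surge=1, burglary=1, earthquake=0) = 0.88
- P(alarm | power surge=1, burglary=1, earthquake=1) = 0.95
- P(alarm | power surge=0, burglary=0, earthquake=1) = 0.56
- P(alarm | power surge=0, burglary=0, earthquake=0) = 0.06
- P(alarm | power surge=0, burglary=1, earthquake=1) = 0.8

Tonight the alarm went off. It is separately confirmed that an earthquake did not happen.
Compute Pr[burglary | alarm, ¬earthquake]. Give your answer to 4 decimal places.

Pr[burglary | alarm, ¬earthquake] ≈ 0.5086

P(alarm | ¬earthquake) = 0.06·0.87·0.83 + 0.67·0.87·0.17 + 0.66·0.13·0.83 + 0.88·0.13·0.17 = 0.043326 + 0.099093 + 0.071214 + 0.019448 = 0.233081
Of this, 0.118541 comes from 0.099093 + 0.019448 (the burglary=true cases).
So P(burglary | alarm, ¬earthquake) = 0.118541/0.233081 ≈ 0.5086.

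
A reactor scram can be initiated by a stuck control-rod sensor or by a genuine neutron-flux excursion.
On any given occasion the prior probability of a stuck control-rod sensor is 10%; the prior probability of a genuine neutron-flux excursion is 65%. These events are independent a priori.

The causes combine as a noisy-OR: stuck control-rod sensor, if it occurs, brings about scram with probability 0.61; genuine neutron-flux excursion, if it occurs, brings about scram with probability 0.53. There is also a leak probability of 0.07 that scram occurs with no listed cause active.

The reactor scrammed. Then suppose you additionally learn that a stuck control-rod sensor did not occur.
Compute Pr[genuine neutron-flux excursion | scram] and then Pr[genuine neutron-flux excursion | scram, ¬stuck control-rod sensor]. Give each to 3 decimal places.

Pr[genuine neutron-flux excursion | scram] ≈ 0.896; Pr[genuine neutron-flux excursion | scram, ¬stuck control-rod sensor] ≈ 0.937

Under noisy-OR, P(scram | causes) = 1 − (1−0.07)·∏(1−qᵢ) over the active causes.
Weight on genuine neutron-flux excursion=true, given the evidence: 0.329296 + 0.053920 = 0.383216
Normalizer over all consistent configurations: 0.07×0.9×0.35 + 0.5629×0.9×0.65 + 0.6373×0.1×0.35 + 0.829531×0.1×0.65 = 0.427571
P(genuine neutron-flux excursion | scram) = 0.383216/0.427571 ≈ 0.896

Now also conditioning on stuck control-rod sensor≠true:
By total probability over both values of genuine neutron-flux excursion:
  P(scram | ¬stuck control-rod sensor) = 0.07×0.35 + 0.5629×0.65
        = 0.024500 + 0.365885 = 0.390385
The terms with genuine neutron-flux excursion present sum to 0.365885, so
  P(genuine neutron-flux excursion | scram, ¬stuck control-rod sensor) = 0.365885 / 0.390385 ≈ 0.937
Ruling out stuck control-rod sensor raises the posterior on genuine neutron-flux excursion — the flip side of explaining away.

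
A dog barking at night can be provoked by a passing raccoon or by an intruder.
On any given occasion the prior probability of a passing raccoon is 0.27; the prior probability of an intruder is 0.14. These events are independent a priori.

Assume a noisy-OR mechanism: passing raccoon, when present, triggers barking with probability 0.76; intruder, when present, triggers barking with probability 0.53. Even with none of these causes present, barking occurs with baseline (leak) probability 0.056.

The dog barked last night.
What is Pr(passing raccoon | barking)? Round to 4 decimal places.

Under noisy-OR, P(barking | causes) = 1 − (1−0.056)·∏(1−qᵢ) over the active causes.
Numerator (weight on configurations with passing raccoon): 0.179593 + 0.033775 = 0.213368
Denominator P(barking): 0.056·0.73·0.86 + 0.55632·0.73·0.14 + 0.77344·0.27·0.86 + 0.893517·0.27·0.14 = 0.305381
P(passing raccoon | barking) = 0.213368/0.305381 ≈ 0.6987

Pr(passing raccoon | barking) ≈ 0.6987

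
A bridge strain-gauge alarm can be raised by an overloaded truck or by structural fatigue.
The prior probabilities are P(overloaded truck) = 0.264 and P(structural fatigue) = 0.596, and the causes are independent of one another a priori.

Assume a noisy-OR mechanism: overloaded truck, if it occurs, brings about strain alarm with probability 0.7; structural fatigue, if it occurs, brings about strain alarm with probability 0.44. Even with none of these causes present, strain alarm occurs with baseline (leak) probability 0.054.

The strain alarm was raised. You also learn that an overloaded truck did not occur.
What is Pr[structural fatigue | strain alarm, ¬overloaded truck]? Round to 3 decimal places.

Pr[structural fatigue | strain alarm, ¬overloaded truck] ≈ 0.928

Under noisy-OR, P(strain alarm | causes) = 1 − (1−0.054)·∏(1−qᵢ) over the active causes.
By total probability over both values of structural fatigue:
  P(strain alarm | ¬overloaded truck) = 0.054·0.404 + 0.47024·0.596
        = 0.021816 + 0.280263 = 0.302079
Configurations with structural fatigue contribute 0.280263, so
  P(structural fatigue | strain alarm, ¬overloaded truck) = 0.280263 / 0.302079 ≈ 0.928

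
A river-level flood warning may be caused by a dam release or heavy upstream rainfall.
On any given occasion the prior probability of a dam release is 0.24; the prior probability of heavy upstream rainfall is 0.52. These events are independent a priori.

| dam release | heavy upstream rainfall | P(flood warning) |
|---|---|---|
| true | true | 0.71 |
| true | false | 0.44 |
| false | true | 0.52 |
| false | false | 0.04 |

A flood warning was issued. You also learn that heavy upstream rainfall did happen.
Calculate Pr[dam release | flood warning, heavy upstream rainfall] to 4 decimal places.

Pr[dam release | flood warning, heavy upstream rainfall] ≈ 0.3013

Numerator (weight on configurations with dam release): 0.71×0.24 = 0.170400
Denominator P(flood warning | heavy upstream rainfall): 0.52×0.76 + 0.71×0.24 = 0.565600
P(dam release | flood warning, heavy upstream rainfall) = 0.170400/0.565600 ≈ 0.3013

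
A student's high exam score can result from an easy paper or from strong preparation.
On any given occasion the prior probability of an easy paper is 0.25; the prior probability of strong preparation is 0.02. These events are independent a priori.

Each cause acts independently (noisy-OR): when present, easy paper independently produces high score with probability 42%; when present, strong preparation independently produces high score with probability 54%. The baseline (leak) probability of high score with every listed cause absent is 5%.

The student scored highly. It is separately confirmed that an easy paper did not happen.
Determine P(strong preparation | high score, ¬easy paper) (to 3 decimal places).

P(strong preparation | high score, ¬easy paper) ≈ 0.187

Under noisy-OR, P(high score | causes) = 1 − (1−0.05)·∏(1−qᵢ) over the active causes.
Enumerate both values of strong preparation and weight by the priors:
  P(high score | ¬easy paper) = 0.05*0.98 + 0.563*0.02
        = 0.049000 + 0.011260 = 0.060260
The terms with strong preparation present sum to 0.011260, so
  P(strong preparation | high score, ¬easy paper) = 0.011260 / 0.060260 ≈ 0.187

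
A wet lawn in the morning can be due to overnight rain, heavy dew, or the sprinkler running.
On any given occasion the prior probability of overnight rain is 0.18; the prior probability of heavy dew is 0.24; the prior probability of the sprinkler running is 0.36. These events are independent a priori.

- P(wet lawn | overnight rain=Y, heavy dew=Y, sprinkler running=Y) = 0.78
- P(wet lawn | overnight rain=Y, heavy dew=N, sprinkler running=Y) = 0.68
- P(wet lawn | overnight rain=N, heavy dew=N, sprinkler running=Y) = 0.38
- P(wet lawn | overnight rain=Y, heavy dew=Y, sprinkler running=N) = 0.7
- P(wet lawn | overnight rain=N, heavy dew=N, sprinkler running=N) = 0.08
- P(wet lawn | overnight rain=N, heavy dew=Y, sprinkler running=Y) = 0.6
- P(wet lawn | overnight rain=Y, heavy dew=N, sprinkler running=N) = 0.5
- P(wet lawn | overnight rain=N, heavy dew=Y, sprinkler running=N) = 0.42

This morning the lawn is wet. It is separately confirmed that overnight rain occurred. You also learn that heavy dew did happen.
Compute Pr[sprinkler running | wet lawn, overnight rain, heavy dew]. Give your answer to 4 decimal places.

For the numerator, keep only sprinkler running=true terms: 0.78×0.36 = 0.280800
Normalizer over all consistent configurations: 0.7×0.64 + 0.78×0.36 = 0.728800
P(sprinkler running | wet lawn, overnight rain, heavy dew) = 0.280800/0.728800 ≈ 0.3853

Pr[sprinkler running | wet lawn, overnight rain, heavy dew] ≈ 0.3853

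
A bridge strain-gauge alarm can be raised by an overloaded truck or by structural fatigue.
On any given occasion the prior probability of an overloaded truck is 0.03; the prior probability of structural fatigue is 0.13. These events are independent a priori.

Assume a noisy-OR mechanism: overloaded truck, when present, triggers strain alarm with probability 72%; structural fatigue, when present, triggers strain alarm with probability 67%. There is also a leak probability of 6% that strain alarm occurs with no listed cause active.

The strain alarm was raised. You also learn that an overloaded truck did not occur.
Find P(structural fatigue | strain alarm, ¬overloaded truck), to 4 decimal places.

P(structural fatigue | strain alarm, ¬overloaded truck) ≈ 0.6321

Under noisy-OR, P(strain alarm | causes) = 1 − (1−0.06)·∏(1−qᵢ) over the active causes.
P(strain alarm | ¬overloaded truck) = 0.06·0.87 + 0.6898·0.13 = 0.052200 + 0.089674 = 0.141874
Restricting to configurations with structural fatigue present: 0.6898·0.13 = 0.089674.
Hence the posterior is 0.089674/0.141874 ≈ 0.6321.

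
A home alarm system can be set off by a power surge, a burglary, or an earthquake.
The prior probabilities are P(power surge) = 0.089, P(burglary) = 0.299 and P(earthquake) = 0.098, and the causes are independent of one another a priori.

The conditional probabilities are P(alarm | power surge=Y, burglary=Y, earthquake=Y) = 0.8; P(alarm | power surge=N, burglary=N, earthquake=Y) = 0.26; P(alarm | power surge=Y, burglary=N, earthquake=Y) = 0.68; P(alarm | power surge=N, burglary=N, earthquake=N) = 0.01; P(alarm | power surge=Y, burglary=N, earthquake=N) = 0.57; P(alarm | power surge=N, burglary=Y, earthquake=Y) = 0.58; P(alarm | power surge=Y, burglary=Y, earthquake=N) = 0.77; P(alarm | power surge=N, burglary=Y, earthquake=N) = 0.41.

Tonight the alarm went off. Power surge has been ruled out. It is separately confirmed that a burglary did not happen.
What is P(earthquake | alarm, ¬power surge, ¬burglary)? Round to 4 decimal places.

P(alarm | ¬power surge, ¬burglary) = 0.01*0.902 + 0.26*0.098 = 0.009020 + 0.025480 = 0.034500
Of this, 0.025480 comes from 0.26*0.098 (the earthquake=true cases).
Hence the posterior is 0.025480/0.034500 ≈ 0.7386.

P(earthquake | alarm, ¬power surge, ¬burglary) ≈ 0.7386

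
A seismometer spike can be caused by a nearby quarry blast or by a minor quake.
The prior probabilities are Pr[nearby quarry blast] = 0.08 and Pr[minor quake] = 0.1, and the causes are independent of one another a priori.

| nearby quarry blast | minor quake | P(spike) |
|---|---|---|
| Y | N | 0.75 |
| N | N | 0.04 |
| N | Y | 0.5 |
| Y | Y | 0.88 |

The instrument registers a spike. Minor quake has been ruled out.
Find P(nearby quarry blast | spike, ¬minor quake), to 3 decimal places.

P(nearby quarry blast | spike, ¬minor quake) ≈ 0.620

P(spike | ¬minor quake) = 0.04·0.92 + 0.75·0.08 = 0.036800 + 0.060000 = 0.096800
The nearby quarry blast-present share is 0.75·0.08 = 0.060000.
P(nearby quarry blast | spike, ¬minor quake) = 0.060000 / 0.096800 ≈ 0.620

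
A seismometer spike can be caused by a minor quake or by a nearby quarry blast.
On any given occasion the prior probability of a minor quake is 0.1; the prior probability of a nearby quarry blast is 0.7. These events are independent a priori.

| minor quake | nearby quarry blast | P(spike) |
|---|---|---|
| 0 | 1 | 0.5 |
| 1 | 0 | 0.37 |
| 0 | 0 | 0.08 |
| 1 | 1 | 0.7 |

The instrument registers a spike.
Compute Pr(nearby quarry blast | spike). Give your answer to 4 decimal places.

P(spike) = 0.08×0.9×0.3 + 0.5×0.9×0.7 + 0.37×0.1×0.3 + 0.7×0.1×0.7 = 0.021600 + 0.315000 + 0.011100 + 0.049000 = 0.396700
The nearby quarry blast-present share is 0.315000 + 0.049000 = 0.364000.
P(nearby quarry blast | spike) = 0.364000 / 0.396700 ≈ 0.9176

Pr(nearby quarry blast | spike) ≈ 0.9176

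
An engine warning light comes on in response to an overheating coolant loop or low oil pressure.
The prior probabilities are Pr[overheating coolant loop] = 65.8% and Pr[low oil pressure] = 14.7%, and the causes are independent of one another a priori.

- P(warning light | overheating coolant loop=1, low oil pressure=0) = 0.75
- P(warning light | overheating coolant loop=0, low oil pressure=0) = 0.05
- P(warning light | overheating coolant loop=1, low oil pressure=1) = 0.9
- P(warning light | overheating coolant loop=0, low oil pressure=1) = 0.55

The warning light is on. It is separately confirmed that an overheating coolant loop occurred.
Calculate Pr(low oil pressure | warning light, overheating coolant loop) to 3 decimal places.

P(warning light | overheating coolant loop) = 0.75*0.853 + 0.9*0.147 = 0.639750 + 0.132300 = 0.772050
Of this, 0.132300 comes from 0.9*0.147 (the low oil pressure=true cases).
Hence the posterior is 0.132300/0.772050 ≈ 0.171.

Pr(low oil pressure | warning light, overheating coolant loop) ≈ 0.171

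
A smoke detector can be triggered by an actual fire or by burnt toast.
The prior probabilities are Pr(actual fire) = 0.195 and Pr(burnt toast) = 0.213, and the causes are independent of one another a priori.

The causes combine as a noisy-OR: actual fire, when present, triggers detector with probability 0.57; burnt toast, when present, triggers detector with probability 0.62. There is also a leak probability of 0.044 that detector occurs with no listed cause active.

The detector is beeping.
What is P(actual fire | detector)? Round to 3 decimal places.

P(actual fire | detector) ≈ 0.478

Under noisy-OR, P(detector | causes) = 1 − (1−0.044)·∏(1−qᵢ) over the active causes.
Enumerate the 4 (actual fire, burnt toast) configurations and weight by the priors:
  P(detector) = 0.044*0.805*0.787 + 0.63672*0.805*0.213 + 0.58892*0.195*0.787 + 0.84379*0.195*0.213
        = 0.027876 + 0.109175 + 0.090379 + 0.035047 = 0.262477
Configurations with actual fire contribute 0.125426, so
  P(actual fire | detector) = 0.125426 / 0.262477 ≈ 0.478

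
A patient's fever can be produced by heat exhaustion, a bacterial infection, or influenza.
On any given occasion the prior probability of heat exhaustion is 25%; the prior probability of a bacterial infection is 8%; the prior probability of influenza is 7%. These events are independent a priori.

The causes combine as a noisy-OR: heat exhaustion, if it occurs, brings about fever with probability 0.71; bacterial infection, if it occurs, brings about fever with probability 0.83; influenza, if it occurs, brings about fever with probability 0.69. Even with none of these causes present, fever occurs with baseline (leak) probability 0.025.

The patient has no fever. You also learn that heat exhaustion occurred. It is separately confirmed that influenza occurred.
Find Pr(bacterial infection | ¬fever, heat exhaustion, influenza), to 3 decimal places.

Pr(bacterial infection | ¬fever, heat exhaustion, influenza) ≈ 0.015

Under noisy-OR, P(fever | causes) = 1 − (1−0.025)·∏(1−qᵢ) over the active causes.
P(¬fever | heat exhaustion, influenza) = 0.087653*0.92 + 0.014901*0.08 = 0.080641 + 0.001192 = 0.081833
The bacterial infection-present share is 0.014901*0.08 = 0.001192.
P(bacterial infection | ¬fever, heat exhaustion, influenza) = 0.001192 / 0.081833 ≈ 0.015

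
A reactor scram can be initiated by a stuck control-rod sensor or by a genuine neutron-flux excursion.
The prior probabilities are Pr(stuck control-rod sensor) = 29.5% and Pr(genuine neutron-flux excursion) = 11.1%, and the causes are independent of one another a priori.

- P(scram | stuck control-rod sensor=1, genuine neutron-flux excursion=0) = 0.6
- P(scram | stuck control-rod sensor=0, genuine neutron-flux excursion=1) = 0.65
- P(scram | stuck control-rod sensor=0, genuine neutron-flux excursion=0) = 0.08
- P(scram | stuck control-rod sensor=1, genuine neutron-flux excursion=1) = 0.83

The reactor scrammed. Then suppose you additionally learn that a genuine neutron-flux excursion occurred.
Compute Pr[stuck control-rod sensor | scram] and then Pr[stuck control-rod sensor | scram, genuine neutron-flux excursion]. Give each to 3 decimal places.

Pr[stuck control-rod sensor | scram] ≈ 0.646; Pr[stuck control-rod sensor | scram, genuine neutron-flux excursion] ≈ 0.348

P(scram) = 0.08·0.705·0.889 + 0.65·0.705·0.111 + 0.6·0.295·0.889 + 0.83·0.295·0.111 = 0.050140 + 0.050866 + 0.157353 + 0.027178 = 0.285537
The stuck control-rod sensor-present share is 0.157353 + 0.027178 = 0.184531.
P(stuck control-rod sensor | scram) = 0.184531 / 0.285537 ≈ 0.646

With the extra evidence:
Enumerate both values of stuck control-rod sensor and weight by the priors:
  P(scram | genuine neutron-flux excursion) = 0.65*0.705 + 0.83*0.295
        = 0.458250 + 0.244850 = 0.703100
Configurations with stuck control-rod sensor contribute 0.244850, so
  P(stuck control-rod sensor | scram, genuine neutron-flux excursion) = 0.244850 / 0.703100 ≈ 0.348
— genuine neutron-flux excursion explains away the evidence for stuck control-rod sensor.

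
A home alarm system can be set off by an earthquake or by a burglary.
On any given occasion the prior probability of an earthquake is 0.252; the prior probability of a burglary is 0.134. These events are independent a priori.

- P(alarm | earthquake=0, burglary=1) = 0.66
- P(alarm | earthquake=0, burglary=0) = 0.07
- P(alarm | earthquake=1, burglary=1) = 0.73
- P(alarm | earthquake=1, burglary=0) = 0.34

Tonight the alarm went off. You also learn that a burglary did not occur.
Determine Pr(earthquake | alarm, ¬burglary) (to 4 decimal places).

Pr(earthquake | alarm, ¬burglary) ≈ 0.6207

For the numerator, keep only earthquake=true terms: 0.34×0.252 = 0.085680
The normalizing constant is 0.07×0.748 + 0.34×0.252 = 0.138040
P(earthquake | alarm, ¬burglary) = 0.085680/0.138040 ≈ 0.6207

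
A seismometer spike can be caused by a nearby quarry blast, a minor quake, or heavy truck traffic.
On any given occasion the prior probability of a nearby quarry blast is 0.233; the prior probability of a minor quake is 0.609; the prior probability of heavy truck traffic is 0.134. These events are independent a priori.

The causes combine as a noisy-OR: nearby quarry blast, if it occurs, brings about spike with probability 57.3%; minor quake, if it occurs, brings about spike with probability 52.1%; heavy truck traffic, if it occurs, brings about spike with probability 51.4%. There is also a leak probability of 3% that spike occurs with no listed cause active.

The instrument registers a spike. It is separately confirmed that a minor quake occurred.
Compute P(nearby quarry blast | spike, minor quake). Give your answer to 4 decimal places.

Under noisy-OR, P(spike | causes) = 1 − (1−0.03)·∏(1−qᵢ) over the active causes.
Numerator (weight on configurations with nearby quarry blast): 0.161746 + 0.028212 = 0.189958
Normalizer over all consistent configurations: 0.53537*0.767*0.866 + 0.77419*0.767*0.134 + 0.801603*0.233*0.866 + 0.903579*0.233*0.134 = 0.625133
P(nearby quarry blast | spike, minor quake) = 0.189958/0.625133 ≈ 0.3039

P(nearby quarry blast | spike, minor quake) ≈ 0.3039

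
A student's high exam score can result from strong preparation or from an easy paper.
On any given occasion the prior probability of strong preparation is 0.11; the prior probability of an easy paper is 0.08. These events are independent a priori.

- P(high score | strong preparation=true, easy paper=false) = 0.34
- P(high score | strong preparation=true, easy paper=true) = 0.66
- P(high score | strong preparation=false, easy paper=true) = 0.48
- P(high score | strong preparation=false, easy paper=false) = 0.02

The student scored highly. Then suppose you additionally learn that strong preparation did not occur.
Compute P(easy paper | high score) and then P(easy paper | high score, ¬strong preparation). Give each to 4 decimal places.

P(high score) = 0.02×0.89×0.92 + 0.48×0.89×0.08 + 0.34×0.11×0.92 + 0.66×0.11×0.08 = 0.016376 + 0.034176 + 0.034408 + 0.005808 = 0.090768
The easy paper-present share is 0.034176 + 0.005808 = 0.039984.
So P(easy paper | high score) = 0.039984/0.090768 ≈ 0.4405.

With the extra evidence:
Weight on easy paper=true, given the evidence: 0.48·0.08 = 0.038400
Normalizer over all consistent configurations: 0.02·0.92 + 0.48·0.08 = 0.056800
P(easy paper | high score, ¬strong preparation) = 0.038400/0.056800 ≈ 0.6761

P(easy paper | high score) ≈ 0.4405; P(easy paper | high score, ¬strong preparation) ≈ 0.6761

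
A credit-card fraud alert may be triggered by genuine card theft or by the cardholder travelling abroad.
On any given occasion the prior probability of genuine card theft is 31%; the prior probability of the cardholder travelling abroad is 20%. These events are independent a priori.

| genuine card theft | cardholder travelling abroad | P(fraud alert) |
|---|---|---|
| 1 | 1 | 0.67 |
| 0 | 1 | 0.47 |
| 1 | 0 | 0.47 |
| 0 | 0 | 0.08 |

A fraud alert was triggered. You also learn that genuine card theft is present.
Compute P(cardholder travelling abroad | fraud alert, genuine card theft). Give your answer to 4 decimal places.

Enumerate both values of cardholder travelling abroad and weight by the priors:
  P(fraud alert | genuine card theft) = 0.47×0.8 + 0.67×0.2
        = 0.376000 + 0.134000 = 0.510000
The terms with cardholder travelling abroad present sum to 0.134000, so
  P(cardholder travelling abroad | fraud alert, genuine card theft) = 0.134000 / 0.510000 ≈ 0.2627

P(cardholder travelling abroad | fraud alert, genuine card theft) ≈ 0.2627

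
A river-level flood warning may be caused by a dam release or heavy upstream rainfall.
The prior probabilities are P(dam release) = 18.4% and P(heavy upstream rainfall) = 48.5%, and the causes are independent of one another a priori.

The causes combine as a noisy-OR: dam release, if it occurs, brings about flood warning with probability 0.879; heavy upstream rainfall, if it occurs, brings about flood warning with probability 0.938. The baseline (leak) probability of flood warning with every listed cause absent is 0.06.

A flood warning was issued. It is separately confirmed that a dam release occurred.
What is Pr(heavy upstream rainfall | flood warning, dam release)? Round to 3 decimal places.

Under noisy-OR, P(flood warning | causes) = 1 − (1−0.06)·∏(1−qᵢ) over the active causes.
P(flood warning | dam release) = 0.88626*0.515 + 0.992948*0.485 = 0.456424 + 0.481580 = 0.938004
The heavy upstream rainfall-present share is 0.992948*0.485 = 0.481580.
Hence the posterior is 0.481580/0.938004 ≈ 0.513.

Pr(heavy upstream rainfall | flood warning, dam release) ≈ 0.513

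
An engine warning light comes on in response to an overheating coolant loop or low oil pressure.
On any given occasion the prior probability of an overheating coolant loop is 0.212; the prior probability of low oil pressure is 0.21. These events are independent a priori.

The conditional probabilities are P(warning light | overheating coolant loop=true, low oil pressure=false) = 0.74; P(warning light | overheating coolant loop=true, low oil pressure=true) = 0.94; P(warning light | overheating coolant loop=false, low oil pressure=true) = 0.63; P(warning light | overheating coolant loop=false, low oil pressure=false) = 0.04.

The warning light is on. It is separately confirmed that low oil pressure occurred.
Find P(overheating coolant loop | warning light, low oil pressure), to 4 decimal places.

P(warning light | low oil pressure) = 0.63*0.788 + 0.94*0.212 = 0.496440 + 0.199280 = 0.695720
Of this, 0.199280 comes from 0.94*0.212 (the overheating coolant loop=true cases).
P(overheating coolant loop | warning light, low oil pressure) = 0.199280 / 0.695720 ≈ 0.2864

P(overheating coolant loop | warning light, low oil pressure) ≈ 0.2864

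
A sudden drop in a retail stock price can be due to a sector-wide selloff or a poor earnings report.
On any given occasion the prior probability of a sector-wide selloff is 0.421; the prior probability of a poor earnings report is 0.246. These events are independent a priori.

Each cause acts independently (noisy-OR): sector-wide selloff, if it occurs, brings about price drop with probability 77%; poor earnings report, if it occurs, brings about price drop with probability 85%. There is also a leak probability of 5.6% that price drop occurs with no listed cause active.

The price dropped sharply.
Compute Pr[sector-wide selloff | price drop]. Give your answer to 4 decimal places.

Under noisy-OR, P(price drop | causes) = 1 − (1−0.056)·∏(1−qᵢ) over the active causes.
P(price drop) = 0.056·0.579·0.754 + 0.8584·0.579·0.246 + 0.78288·0.421·0.754 + 0.967432·0.421·0.246 = 0.024448 + 0.122265 + 0.248513 + 0.100193 = 0.495419
Restricting to configurations with sector-wide selloff present: 0.248513 + 0.100193 = 0.348706.
So P(sector-wide selloff | price drop) = 0.348706/0.495419 ≈ 0.7039.

Pr[sector-wide selloff | price drop] ≈ 0.7039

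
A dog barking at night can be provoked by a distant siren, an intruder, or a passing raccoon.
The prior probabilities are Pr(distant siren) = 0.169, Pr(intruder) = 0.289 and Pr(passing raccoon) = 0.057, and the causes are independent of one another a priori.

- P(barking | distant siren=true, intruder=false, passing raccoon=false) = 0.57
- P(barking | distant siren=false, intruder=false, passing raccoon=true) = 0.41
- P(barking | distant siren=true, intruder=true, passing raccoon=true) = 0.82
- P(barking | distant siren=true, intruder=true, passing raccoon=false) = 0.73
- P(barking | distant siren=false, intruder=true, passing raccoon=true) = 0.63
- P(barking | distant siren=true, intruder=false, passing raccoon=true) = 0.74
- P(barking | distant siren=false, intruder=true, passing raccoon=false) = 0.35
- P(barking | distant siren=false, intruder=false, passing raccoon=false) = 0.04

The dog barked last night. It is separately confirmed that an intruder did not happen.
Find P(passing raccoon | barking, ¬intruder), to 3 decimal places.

P(passing raccoon | barking, ¬intruder) ≈ 0.178

Sum P(barking|·) weighted by the priors over the 4 (distant siren, passing raccoon) configurations:
  P(barking | ¬intruder) = 0.04·0.831·0.943 + 0.41·0.831·0.057 + 0.57·0.169·0.943 + 0.74·0.169·0.057
        = 0.031345 + 0.019420 + 0.090839 + 0.007128 = 0.148732
Configurations with passing raccoon contribute 0.026548, so
  P(passing raccoon | barking, ¬intruder) = 0.026548 / 0.148732 ≈ 0.178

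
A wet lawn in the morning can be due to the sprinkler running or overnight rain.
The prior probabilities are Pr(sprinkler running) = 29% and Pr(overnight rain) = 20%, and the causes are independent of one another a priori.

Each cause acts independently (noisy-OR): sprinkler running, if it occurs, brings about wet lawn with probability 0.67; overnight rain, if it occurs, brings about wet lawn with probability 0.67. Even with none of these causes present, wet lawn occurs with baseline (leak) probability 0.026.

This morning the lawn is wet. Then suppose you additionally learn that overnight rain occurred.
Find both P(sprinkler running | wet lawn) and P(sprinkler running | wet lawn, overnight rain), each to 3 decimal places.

P(sprinkler running | wet lawn) ≈ 0.653; P(sprinkler running | wet lawn, overnight rain) ≈ 0.350

Under noisy-OR, P(wet lawn | causes) = 1 − (1−0.026)·∏(1−qᵢ) over the active causes.
Enumerate the 4 (sprinkler running, overnight rain) configurations and weight by the priors:
  P(wet lawn) = 0.026×0.71×0.8 + 0.67858×0.71×0.2 + 0.67858×0.29×0.8 + 0.893931×0.29×0.2
        = 0.014768 + 0.096358 + 0.157431 + 0.051848 = 0.320405
The terms with sprinkler running present sum to 0.209279, so
  P(sprinkler running | wet lawn) = 0.209279 / 0.320405 ≈ 0.653

Now also conditioning on overnight rain=true:
By total probability over both values of sprinkler running:
  P(wet lawn | overnight rain) = 0.67858·0.71 + 0.893931·0.29
        = 0.481792 + 0.259240 = 0.741032
Configurations with sprinkler running contribute 0.259240, so
  P(sprinkler running | wet lawn, overnight rain) = 0.259240 / 0.741032 ≈ 0.350
— overnight rain explains away the evidence for sprinkler running.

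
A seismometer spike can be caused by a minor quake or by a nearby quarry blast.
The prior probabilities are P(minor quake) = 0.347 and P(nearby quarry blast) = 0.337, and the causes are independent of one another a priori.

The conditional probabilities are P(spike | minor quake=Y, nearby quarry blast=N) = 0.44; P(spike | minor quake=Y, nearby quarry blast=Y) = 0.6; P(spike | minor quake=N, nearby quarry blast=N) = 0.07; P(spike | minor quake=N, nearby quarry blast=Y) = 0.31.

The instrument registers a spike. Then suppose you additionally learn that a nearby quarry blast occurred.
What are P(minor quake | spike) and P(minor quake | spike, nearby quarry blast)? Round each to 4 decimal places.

P(minor quake | spike) ≈ 0.6350; P(minor quake | spike, nearby quarry blast) ≈ 0.5070

P(spike) = 0.07·0.653·0.663 + 0.31·0.653·0.337 + 0.44·0.347·0.663 + 0.6·0.347·0.337 = 0.030306 + 0.068219 + 0.101227 + 0.070163 = 0.269915
Restricting to configurations with minor quake present: 0.101227 + 0.070163 = 0.171390.
So P(minor quake | spike) = 0.171390/0.269915 ≈ 0.6350.

Now also conditioning on nearby quarry blast=true:
P(spike | nearby quarry blast) = 0.31×0.653 + 0.6×0.347 = 0.202430 + 0.208200 = 0.410630
Restricting to configurations with minor quake present: 0.6×0.347 = 0.208200.
Hence the posterior is 0.208200/0.410630 ≈ 0.5070.
This is intercausal reasoning (explaining away): once nearby quarry blast accounts for the spike, minor quake becomes less likely.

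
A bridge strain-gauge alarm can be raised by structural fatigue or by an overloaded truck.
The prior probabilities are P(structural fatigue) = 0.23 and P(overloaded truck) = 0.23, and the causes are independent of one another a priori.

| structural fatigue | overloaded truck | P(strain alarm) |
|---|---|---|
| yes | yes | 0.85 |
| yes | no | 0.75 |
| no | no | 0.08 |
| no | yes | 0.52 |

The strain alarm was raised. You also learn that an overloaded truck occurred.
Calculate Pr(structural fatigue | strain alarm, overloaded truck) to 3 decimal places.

Pr(structural fatigue | strain alarm, overloaded truck) ≈ 0.328

P(strain alarm | overloaded truck) = 0.52·0.77 + 0.85·0.23 = 0.400400 + 0.195500 = 0.595900
The structural fatigue-present share is 0.85·0.23 = 0.195500.
Hence the posterior is 0.195500/0.595900 ≈ 0.328.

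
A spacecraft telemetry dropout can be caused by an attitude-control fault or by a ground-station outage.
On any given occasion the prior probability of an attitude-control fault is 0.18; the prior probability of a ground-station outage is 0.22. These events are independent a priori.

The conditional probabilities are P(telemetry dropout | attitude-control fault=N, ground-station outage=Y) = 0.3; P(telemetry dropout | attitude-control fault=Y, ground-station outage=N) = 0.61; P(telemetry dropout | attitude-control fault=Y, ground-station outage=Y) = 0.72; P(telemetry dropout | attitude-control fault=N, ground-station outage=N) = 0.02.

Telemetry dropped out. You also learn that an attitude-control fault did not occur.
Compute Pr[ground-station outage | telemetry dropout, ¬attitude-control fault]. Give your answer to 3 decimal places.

By total probability over both values of ground-station outage:
  P(telemetry dropout | ¬attitude-control fault) = 0.02·0.78 + 0.3·0.22
        = 0.015600 + 0.066000 = 0.081600
Configurations with ground-station outage contribute 0.066000, so
  P(ground-station outage | telemetry dropout, ¬attitude-control fault) = 0.066000 / 0.081600 ≈ 0.809

Pr[ground-station outage | telemetry dropout, ¬attitude-control fault] ≈ 0.809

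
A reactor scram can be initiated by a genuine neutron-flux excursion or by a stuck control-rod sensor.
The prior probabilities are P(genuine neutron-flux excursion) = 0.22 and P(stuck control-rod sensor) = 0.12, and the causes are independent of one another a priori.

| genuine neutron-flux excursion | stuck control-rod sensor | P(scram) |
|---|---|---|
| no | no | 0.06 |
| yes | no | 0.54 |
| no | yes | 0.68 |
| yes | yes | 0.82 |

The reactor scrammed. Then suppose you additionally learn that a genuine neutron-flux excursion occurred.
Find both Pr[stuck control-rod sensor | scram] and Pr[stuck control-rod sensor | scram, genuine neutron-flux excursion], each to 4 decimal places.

Pr[stuck control-rod sensor | scram] ≈ 0.3692; Pr[stuck control-rod sensor | scram, genuine neutron-flux excursion] ≈ 0.1715

Enumerate the 4 (genuine neutron-flux excursion, stuck control-rod sensor) configurations and weight by the priors:
  P(scram) = 0.06·0.78·0.88 + 0.68·0.78·0.12 + 0.54·0.22·0.88 + 0.82·0.22·0.12
        = 0.041184 + 0.063648 + 0.104544 + 0.021648 = 0.231024
Configurations with stuck control-rod sensor contribute 0.085296, so
  P(stuck control-rod sensor | scram) = 0.085296 / 0.231024 ≈ 0.3692

Now condition on the additional information:
For the numerator, keep only stuck control-rod sensor=true terms: 0.82×0.12 = 0.098400
Normalizer over all consistent configurations: 0.54×0.88 + 0.82×0.12 = 0.573600
P(stuck control-rod sensor | scram, genuine neutron-flux excursion) = 0.098400/0.573600 ≈ 0.1715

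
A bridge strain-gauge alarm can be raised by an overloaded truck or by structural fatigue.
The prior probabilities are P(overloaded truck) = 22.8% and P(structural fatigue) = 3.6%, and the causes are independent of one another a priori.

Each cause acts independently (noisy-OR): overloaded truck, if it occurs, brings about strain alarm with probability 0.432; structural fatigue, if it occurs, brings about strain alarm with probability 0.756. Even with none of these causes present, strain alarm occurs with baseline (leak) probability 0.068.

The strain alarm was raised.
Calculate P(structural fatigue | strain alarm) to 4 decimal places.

Under noisy-OR, P(strain alarm | causes) = 1 − (1−0.068)·∏(1−qᵢ) over the active causes.
P(strain alarm) = 0.068×0.772×0.964 + 0.772592×0.772×0.036 + 0.470624×0.228×0.964 + 0.870832×0.228×0.036 = 0.050606 + 0.021472 + 0.103439 + 0.007148 = 0.182665
Restricting to configurations with structural fatigue present: 0.021472 + 0.007148 = 0.028620.
So P(structural fatigue | strain alarm) = 0.028620/0.182665 ≈ 0.1567.

P(structural fatigue | strain alarm) ≈ 0.1567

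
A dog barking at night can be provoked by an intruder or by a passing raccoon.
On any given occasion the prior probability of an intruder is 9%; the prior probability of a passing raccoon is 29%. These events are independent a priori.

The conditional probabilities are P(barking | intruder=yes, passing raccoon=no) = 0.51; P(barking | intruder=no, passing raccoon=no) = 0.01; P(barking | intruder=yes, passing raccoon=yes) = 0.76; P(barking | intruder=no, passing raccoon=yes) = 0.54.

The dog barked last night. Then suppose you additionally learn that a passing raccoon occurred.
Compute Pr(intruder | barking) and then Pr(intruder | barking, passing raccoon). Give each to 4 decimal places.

Pr(intruder | barking) ≈ 0.2603; Pr(intruder | barking, passing raccoon) ≈ 0.1222

Enumerate the 4 (intruder, passing raccoon) configurations and weight by the priors:
  P(barking) = 0.01·0.91·0.71 + 0.54·0.91·0.29 + 0.51·0.09·0.71 + 0.76·0.09·0.29
        = 0.006461 + 0.142506 + 0.032589 + 0.019836 = 0.201392
Configurations with intruder contribute 0.052425, so
  P(intruder | barking) = 0.052425 / 0.201392 ≈ 0.2603

Now also conditioning on passing raccoon=true:
P(barking | passing raccoon) = 0.54·0.91 + 0.76·0.09 = 0.491400 + 0.068400 = 0.559800
The intruder-present share is 0.76·0.09 = 0.068400.
P(intruder | barking, passing raccoon) = 0.068400 / 0.559800 ≈ 0.1222
This is intercausal reasoning (explaining away): once passing raccoon accounts for the barking, intruder becomes less likely.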